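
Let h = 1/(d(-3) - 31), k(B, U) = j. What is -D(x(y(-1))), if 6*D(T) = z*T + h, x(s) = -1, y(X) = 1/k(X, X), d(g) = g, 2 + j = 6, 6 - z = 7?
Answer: -11/68 ≈ -0.16176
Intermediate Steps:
z = -1 (z = 6 - 1*7 = 6 - 7 = -1)
j = 4 (j = -2 + 6 = 4)
k(B, U) = 4
y(X) = 1/4
h = -1/34 (h = 1/(-3 - 31) = 1/(-34) = -1/34 ≈ -0.029412)
D(T) = -1/204 - T/6 (D(T) = (-T - 1/34)/6 = (-1/34 - T)/6 = -1/204 - T/6)
-D(x(y(-1))) = -(-1/204 - 1/6*(-1)) = -(-1/204 + 1/6) = -1*11/68 = -11/68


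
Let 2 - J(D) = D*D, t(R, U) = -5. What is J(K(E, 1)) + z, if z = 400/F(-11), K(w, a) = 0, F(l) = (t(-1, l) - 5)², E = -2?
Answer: 6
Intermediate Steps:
F(l) = 100 (F(l) = (-5 - 5)² = (-10)² = 100)
z = 4 (z = 400/100 = 400*(1/100) = 4)
J(D) = 2 - D² (J(D) = 2 - D*D = 2 - D²)
J(K(E, 1)) + z = (2 - 1*0²) + 4 = (2 - 1*0) + 4 = (2 + 0) + 4 = 2 + 4 = 6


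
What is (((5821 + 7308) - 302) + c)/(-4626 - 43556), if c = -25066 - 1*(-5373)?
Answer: 3433/24091 ≈ 0.14250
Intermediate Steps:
c = -19693 (c = -25066 + 5373 = -19693)
(((5821 + 7308) - 302) + c)/(-4626 - 43556) = (((5821 + 7308) - 302) - 19693)/(-4626 - 43556) = ((13129 - 302) - 19693)/(-48182) = (12827 - 19693)*(-1/48182) = -6866*(-1/48182) = 3433/24091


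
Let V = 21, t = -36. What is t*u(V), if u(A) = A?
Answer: -756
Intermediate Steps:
t*u(V) = -36*21 = -756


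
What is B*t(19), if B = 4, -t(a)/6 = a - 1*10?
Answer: -216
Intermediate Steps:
t(a) = 60 - 6*a (t(a) = -6*(a - 1*10) = -6*(a - 10) = -6*(-10 + a) = 60 - 6*a)
B*t(19) = 4*(60 - 6*19) = 4*(60 - 114) = 4*(-54) = -216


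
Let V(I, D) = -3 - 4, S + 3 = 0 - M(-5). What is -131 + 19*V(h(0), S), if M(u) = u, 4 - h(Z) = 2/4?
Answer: -264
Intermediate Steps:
h(Z) = 7/2 (h(Z) = 4 - 2/4 = 4 - 1*½ = 4 - ½ = 7/2)
S = 2 (S = -3 + (0 - 1*(-5)) = -3 + (0 + 5) = -3 + 5 = 2)
V(I, D) = -7
-131 + 19*V(h(0), S) = -131 + 19*(-7) = -131 - 133 = -264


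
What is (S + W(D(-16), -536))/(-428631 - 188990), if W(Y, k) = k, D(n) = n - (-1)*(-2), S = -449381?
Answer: 449917/617621 ≈ 0.72847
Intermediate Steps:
D(n) = -2 + n (D(n) = n - 1*2 = n - 2 = -2 + n)
(S + W(D(-16), -536))/(-428631 - 188990) = (-449381 - 536)/(-428631 - 188990) = -449917/(-617621) = -449917*(-1/617621) = 449917/617621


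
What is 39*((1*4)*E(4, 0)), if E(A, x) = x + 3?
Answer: 468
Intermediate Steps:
E(A, x) = 3 + x
39*((1*4)*E(4, 0)) = 39*((1*4)*(3 + 0)) = 39*(4*3) = 39*12 = 468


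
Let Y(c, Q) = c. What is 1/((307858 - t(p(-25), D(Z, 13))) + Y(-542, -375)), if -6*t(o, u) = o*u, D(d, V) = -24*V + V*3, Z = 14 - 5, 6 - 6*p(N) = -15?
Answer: 4/1228627 ≈ 3.2557e-6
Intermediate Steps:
p(N) = 7/2 (p(N) = 1 - ⅙*(-15) = 1 + 5/2 = 7/2)
Z = 9
D(d, V) = -21*V (D(d, V) = -24*V + 3*V = -21*V)
t(o, u) = -o*u/6
1/((307858 - t(p(-25), D(Z, 13))) + Y(-542, -375)) = 1/((307858 - (-1)*7*(-21*13)/(6*2)) - 542) = 1/((307858 - (-1)*7*(-273)/(6*2)) - 542) = 1/((307858 - 1*637/4) - 542) = 1/((307858 - 637/4) - 542) = 1/(1230795/4 - 542) = 1/(1228627/4) = 4/1228627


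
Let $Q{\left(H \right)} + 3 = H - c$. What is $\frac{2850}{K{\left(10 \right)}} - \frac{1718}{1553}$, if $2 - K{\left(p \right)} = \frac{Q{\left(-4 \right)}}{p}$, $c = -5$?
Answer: $\frac{22111352}{17083} \approx 1294.3$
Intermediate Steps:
$Q{\left(H \right)} = 2 + H$ ($Q{\left(H \right)} = -3 + \left(H - -5\right) = -3 + \left(H + 5\right) = -3 + \left(5 + H\right) = 2 + H$)
$K{\left(p \right)} = 2 + \frac{2}{p}$ ($K{\left(p \right)} = 2 - \frac{2 - 4}{p} = 2 - - \frac{2}{p} = 2 + \frac{2}{p}$)
$\frac{2850}{K{\left(10 \right)}} - \frac{1718}{1553} = \frac{2850}{2 + \frac{2}{10}} - \frac{1718}{1553} = \frac{2850}{2 + 2 \cdot \frac{1}{10}} - \frac{1718}{1553} = \frac{2850}{2 + \frac{1}{5}} - \frac{1718}{1553} = \frac{2850}{\frac{11}{5}} - \frac{1718}{1553} = 2850 \cdot \frac{5}{11} - \frac{1718}{1553} = \frac{14250}{11} - \frac{1718}{1553} = \frac{22111352}{17083}$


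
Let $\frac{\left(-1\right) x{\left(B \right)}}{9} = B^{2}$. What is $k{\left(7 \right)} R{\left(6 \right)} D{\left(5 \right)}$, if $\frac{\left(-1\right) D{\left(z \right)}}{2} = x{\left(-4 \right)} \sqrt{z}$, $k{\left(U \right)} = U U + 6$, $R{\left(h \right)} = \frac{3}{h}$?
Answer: $7920 \sqrt{5} \approx 17710.0$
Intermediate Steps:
$x{\left(B \right)} = - 9 B^{2}$
$k{\left(U \right)} = 6 + U^{2}$ ($k{\left(U \right)} = U^{2} + 6 = 6 + U^{2}$)
$D{\left(z \right)} = 288 \sqrt{z}$ ($D{\left(z \right)} = - 2 - 9 \left(-4\right)^{2} \sqrt{z} = - 2 \left(-9\right) 16 \sqrt{z} = - 2 \left(- 144 \sqrt{z}\right) = 288 \sqrt{z}$)
$k{\left(7 \right)} R{\left(6 \right)} D{\left(5 \right)} = \left(6 + 7^{2}\right) \frac{3}{6} \cdot 288 \sqrt{5} = \left(6 + 49\right) 3 \cdot \frac{1}{6} \cdot 288 \sqrt{5} = 55 \cdot \frac{1}{2} \cdot 288 \sqrt{5} = \frac{55 \cdot 288 \sqrt{5}}{2} = 7920 \sqrt{5}$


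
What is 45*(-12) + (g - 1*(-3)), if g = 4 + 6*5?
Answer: -503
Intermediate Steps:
g = 34 (g = 4 + 30 = 34)
45*(-12) + (g - 1*(-3)) = 45*(-12) + (34 - 1*(-3)) = -540 + (34 + 3) = -540 + 37 = -503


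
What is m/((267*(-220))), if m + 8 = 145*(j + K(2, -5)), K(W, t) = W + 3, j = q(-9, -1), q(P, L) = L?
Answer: -13/1335 ≈ -0.0097378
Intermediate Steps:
j = -1
K(W, t) = 3 + W
m = 572 (m = -8 + 145*(-1 + (3 + 2)) = -8 + 145*(-1 + 5) = -8 + 145*4 = -8 + 580 = 572)
m/((267*(-220))) = 572/((267*(-220))) = 572/(-58740) = 572*(-1/58740) = -13/1335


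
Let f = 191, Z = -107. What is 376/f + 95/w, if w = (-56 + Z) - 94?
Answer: 78487/49087 ≈ 1.5989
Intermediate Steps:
w = -257 (w = (-56 - 107) - 94 = -163 - 94 = -257)
376/f + 95/w = 376/191 + 95/(-257) = 376*(1/191) + 95*(-1/257) = 376/191 - 95/257 = 78487/49087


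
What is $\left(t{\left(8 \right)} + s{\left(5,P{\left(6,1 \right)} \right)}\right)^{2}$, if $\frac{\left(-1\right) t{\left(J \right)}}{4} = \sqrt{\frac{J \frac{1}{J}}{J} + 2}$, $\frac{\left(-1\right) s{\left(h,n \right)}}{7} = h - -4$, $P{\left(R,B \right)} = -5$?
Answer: $\left(63 + \sqrt{34}\right)^{2} \approx 4737.7$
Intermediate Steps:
$s{\left(h,n \right)} = -28 - 7 h$ ($s{\left(h,n \right)} = - 7 \left(h - -4\right) = - 7 \left(h + 4\right) = - 7 \left(4 + h\right) = -28 - 7 h$)
$t{\left(J \right)} = - 4 \sqrt{2 + \frac{1}{J}}$ ($t{\left(J \right)} = - 4 \sqrt{\frac{J \frac{1}{J}}{J} + 2} = - 4 \sqrt{1 \frac{1}{J} + 2} = - 4 \sqrt{\frac{1}{J} + 2} = - 4 \sqrt{2 + \frac{1}{J}}$)
$\left(t{\left(8 \right)} + s{\left(5,P{\left(6,1 \right)} \right)}\right)^{2} = \left(- 4 \sqrt{2 + \frac{1}{8}} - 63\right)^{2} = \left(- 4 \sqrt{\frac{17}{8}} - 63\right)^{2} = \left(- 4 \frac{\sqrt{34}}{4} - 63\right)^{2} = \left(- \sqrt{34} - 63\right)^{2} = \left(-63 - \sqrt{34}\right)^{2}$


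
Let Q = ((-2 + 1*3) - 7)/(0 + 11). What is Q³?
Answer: -216/1331 ≈ -0.16228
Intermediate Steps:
Q = -6/11 (Q = ((-2 + 3) - 7)/11 = (1 - 7)*(1/11) = -6*1/11 = -6/11 ≈ -0.54545)
Q³ = (-6/11)³ = -216/1331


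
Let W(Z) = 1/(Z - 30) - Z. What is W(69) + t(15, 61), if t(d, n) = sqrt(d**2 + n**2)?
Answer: -2690/39 + sqrt(3946) ≈ -6.1572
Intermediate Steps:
W(Z) = 1/(-30 + Z) - Z
W(69) + t(15, 61) = (1 - 1*69**2 + 30*69)/(-30 + 69) + sqrt(15**2 + 61**2) = (1 - 1*4761 + 2070)/39 + sqrt(225 + 3721) = (1 - 4761 + 2070)/39 + sqrt(3946) = (1/39)*(-2690) + sqrt(3946) = -2690/39 + sqrt(3946)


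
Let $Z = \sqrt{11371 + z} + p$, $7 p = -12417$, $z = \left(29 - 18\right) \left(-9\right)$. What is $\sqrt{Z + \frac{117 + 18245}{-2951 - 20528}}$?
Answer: $\frac{\sqrt{-47936391976781 + 54023817218 \sqrt{2818}}}{164353} \approx 40.847 i$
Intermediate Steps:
$z = -99$ ($z = 11 \left(-9\right) = -99$)
$p = - \frac{12417}{7}$ ($p = \frac{1}{7} \left(-12417\right) = - \frac{12417}{7} \approx -1773.9$)
$Z = - \frac{12417}{7} + 2 \sqrt{2818}$ ($Z = \sqrt{11371 - 99} - \frac{12417}{7} = \sqrt{11272} - \frac{12417}{7} = 2 \sqrt{2818} - \frac{12417}{7} = - \frac{12417}{7} + 2 \sqrt{2818} \approx -1667.7$)
$\sqrt{Z + \frac{117 + 18245}{-2951 - 20528}} = \sqrt{\left(- \frac{12417}{7} + 2 \sqrt{2818}\right) + \frac{117 + 18245}{-2951 - 20528}} = \sqrt{\left(- \frac{12417}{7} + 2 \sqrt{2818}\right) + \frac{18362}{-23479}} = \sqrt{\left(- \frac{12417}{7} + 2 \sqrt{2818}\right) + 18362 \left(- \frac{1}{23479}\right)} = \sqrt{\left(- \frac{12417}{7} + 2 \sqrt{2818}\right) - \frac{18362}{23479}} = \sqrt{- \frac{291667277}{164353} + 2 \sqrt{2818}}$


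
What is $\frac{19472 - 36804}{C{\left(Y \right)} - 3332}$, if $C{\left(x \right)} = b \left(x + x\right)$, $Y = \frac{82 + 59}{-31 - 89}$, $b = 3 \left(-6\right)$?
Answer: $\frac{173320}{32897} \approx 5.2686$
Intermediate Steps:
$b = -18$
$Y = - \frac{47}{40}$ ($Y = \frac{141}{-120} = 141 \left(- \frac{1}{120}\right) = - \frac{47}{40} \approx -1.175$)
$C{\left(x \right)} = - 36 x$ ($C{\left(x \right)} = - 18 \left(x + x\right) = - 18 \cdot 2 x = - 36 x$)
$\frac{19472 - 36804}{C{\left(Y \right)} - 3332} = \frac{19472 - 36804}{\left(-36\right) \left(- \frac{47}{40}\right) - 3332} = - \frac{17332}{\frac{423}{10} - 3332} = - \frac{17332}{- \frac{32897}{10}} = \left(-17332\right) \left(- \frac{10}{32897}\right) = \frac{173320}{32897}$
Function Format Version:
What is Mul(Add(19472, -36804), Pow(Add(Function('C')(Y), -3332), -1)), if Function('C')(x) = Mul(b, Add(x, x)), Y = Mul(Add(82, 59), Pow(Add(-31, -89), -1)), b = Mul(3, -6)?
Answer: Rational(173320, 32897) ≈ 5.2686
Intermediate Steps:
b = -18
Y = Rational(-47, 40) (Y = Mul(141, Pow(-120, -1)) = Mul(141, Rational(-1, 120)) = Rational(-47, 40) ≈ -1.1750)
Function('C')(x) = Mul(-36, x) (Function('C')(x) = Mul(-18, Add(x, x)) = Mul(-18, Mul(2, x)) = Mul(-36, x))
Mul(Add(19472, -36804), Pow(Add(Function('C')(Y), -3332), -1)) = Mul(Add(19472, -36804), Pow(Add(Mul(-36, Rational(-47, 40)), -3332), -1)) = Mul(-17332, Pow(Add(Rational(423, 10), -3332), -1)) = Mul(-17332, Pow(Rational(-32897, 10), -1)) = Mul(-17332, Rational(-10, 32897)) = Rational(173320, 32897)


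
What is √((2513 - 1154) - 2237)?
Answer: I*√878 ≈ 29.631*I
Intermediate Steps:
√((2513 - 1154) - 2237) = √(1359 - 2237) = √(-878) = I*√878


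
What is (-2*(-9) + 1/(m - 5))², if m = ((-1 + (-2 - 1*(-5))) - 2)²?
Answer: 7921/25 ≈ 316.84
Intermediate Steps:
m = 0 (m = ((-1 + (-2 + 5)) - 2)² = ((-1 + 3) - 2)² = (2 - 2)² = 0² = 0)
(-2*(-9) + 1/(m - 5))² = (-2*(-9) + 1/(0 - 5))² = (18 + 1/(-5))² = (18 - ⅕)² = (89/5)² = 7921/25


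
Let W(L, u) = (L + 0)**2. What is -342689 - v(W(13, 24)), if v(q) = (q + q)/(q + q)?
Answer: -342690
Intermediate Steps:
W(L, u) = L**2
v(q) = 1 (v(q) = (2*q)/((2*q)) = (2*q)*(1/(2*q)) = 1)
-342689 - v(W(13, 24)) = -342689 - 1*1 = -342689 - 1 = -342690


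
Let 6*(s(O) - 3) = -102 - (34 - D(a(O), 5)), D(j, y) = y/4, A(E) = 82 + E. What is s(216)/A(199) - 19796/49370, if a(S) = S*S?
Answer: -78280007/166475640 ≈ -0.47022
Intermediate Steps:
a(S) = S²
D(j, y) = y/4 (D(j, y) = y*(¼) = y/4)
s(O) = -467/24 (s(O) = 3 + (-102 - (34 - 5/4))/6 = 3 + (-102 - 1*131/4)/6 = 3 + (-102 - 131/4)/6 = 3 + (⅙)*(-539/4) = 3 - 539/24 = -467/24)
s(216)/A(199) - 19796/49370 = -467/(24*(82 + 199)) - 19796/49370 = -467/24/281 - 19796*1/49370 = -467/24*1/281 - 9898/24685 = -467/6744 - 9898/24685 = -78280007/166475640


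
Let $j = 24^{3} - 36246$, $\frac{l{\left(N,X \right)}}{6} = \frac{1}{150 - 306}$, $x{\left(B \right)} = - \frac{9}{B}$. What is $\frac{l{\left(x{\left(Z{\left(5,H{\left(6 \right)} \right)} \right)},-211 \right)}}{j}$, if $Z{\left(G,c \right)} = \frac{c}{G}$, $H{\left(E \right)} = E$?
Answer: $\frac{1}{582972} \approx 1.7153 \cdot 10^{-6}$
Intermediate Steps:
$l{\left(N,X \right)} = - \frac{1}{26}$ ($l{\left(N,X \right)} = \frac{6}{150 - 306} = \frac{6}{-156} = 6 \left(- \frac{1}{156}\right) = - \frac{1}{26}$)
$j = -22422$ ($j = 13824 - 36246 = -22422$)
$\frac{l{\left(x{\left(Z{\left(5,H{\left(6 \right)} \right)} \right)},-211 \right)}}{j} = - \frac{1}{26 \left(-22422\right)} = \left(- \frac{1}{26}\right) \left(- \frac{1}{22422}\right) = \frac{1}{582972}$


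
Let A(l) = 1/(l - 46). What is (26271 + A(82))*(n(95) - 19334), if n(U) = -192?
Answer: -9233425591/18 ≈ -5.1297e+8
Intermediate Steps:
A(l) = 1/(-46 + l)
(26271 + A(82))*(n(95) - 19334) = (26271 + 1/(-46 + 82))*(-192 - 19334) = (26271 + 1/36)*(-19526) = (945757/36)*(-19526) = -9233425591/18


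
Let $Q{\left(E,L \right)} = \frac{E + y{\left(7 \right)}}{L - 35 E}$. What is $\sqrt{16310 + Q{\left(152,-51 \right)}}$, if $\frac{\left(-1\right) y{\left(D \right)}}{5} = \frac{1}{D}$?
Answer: $\frac{\sqrt{23054706395567}}{37597} \approx 127.71$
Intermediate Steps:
$y{\left(D \right)} = - \frac{5}{D}$
$Q{\left(E,L \right)} = \frac{- \frac{5}{7} + E}{L - 35 E}$ ($Q{\left(E,L \right)} = \frac{E - \frac{5}{7}}{L - 35 E} = \frac{- \frac{5}{7} + E}{L - 35 E}$)
$\sqrt{16310 + Q{\left(152,-51 \right)}} = \sqrt{16310 + \frac{\frac{5}{7} - 152}{\left(-1\right) \left(-51\right) + 35 \cdot 152}} = \sqrt{16310 + \frac{\frac{5}{7} - 152}{51 + 5320}} = \sqrt{16310 + \frac{1}{5371} \left(- \frac{1059}{7}\right)} = \sqrt{16310 - \frac{1059}{37597}} = \sqrt{\frac{613206011}{37597}} = \frac{\sqrt{23054706395567}}{37597}$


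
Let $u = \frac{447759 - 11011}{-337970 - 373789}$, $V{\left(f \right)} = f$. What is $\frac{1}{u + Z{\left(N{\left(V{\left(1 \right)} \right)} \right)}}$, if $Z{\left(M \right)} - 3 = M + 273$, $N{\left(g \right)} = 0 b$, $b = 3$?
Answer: $\frac{711759}{196008736} \approx 0.0036313$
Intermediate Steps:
$N{\left(g \right)} = 0$ ($N{\left(g \right)} = 0 \cdot 3 = 0$)
$u = - \frac{436748}{711759}$ ($u = \frac{436748}{-711759} = 436748 \left(- \frac{1}{711759}\right) = - \frac{436748}{711759} \approx -0.61362$)
$Z{\left(M \right)} = 276 + M$ ($Z{\left(M \right)} = 3 + \left(M + 273\right) = 3 + \left(273 + M\right) = 276 + M$)
$\frac{1}{u + Z{\left(N{\left(V{\left(1 \right)} \right)} \right)}} = \frac{1}{- \frac{436748}{711759} + \left(276 + 0\right)} = \frac{1}{- \frac{436748}{711759} + 276} = \frac{1}{\frac{196008736}{711759}} = \frac{711759}{196008736}$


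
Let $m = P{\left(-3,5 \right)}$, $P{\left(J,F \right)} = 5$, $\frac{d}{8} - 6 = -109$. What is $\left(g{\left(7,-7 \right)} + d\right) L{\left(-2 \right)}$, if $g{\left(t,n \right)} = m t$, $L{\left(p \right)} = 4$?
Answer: $-3156$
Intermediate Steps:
$d = -824$ ($d = 48 + 8 \left(-109\right) = 48 - 872 = -824$)
$m = 5$
$g{\left(t,n \right)} = 5 t$
$\left(g{\left(7,-7 \right)} + d\right) L{\left(-2 \right)} = \left(5 \cdot 7 - 824\right) 4 = \left(35 - 824\right) 4 = \left(-789\right) 4 = -3156$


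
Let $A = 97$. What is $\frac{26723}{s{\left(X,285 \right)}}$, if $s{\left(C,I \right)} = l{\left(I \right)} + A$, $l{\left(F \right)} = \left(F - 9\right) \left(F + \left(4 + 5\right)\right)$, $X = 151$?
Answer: $\frac{26723}{81241} \approx 0.32893$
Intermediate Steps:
$l{\left(F \right)} = \left(-9 + F\right) \left(9 + F\right)$ ($l{\left(F \right)} = \left(-9 + F\right) \left(F + 9\right) = \left(-9 + F\right) \left(9 + F\right)$)
$s{\left(C,I \right)} = 16 + I^{2}$ ($s{\left(C,I \right)} = \left(-81 + I^{2}\right) + 97 = 16 + I^{2}$)
$\frac{26723}{s{\left(X,285 \right)}} = \frac{26723}{16 + 285^{2}} = \frac{26723}{16 + 81225} = \frac{26723}{81241}$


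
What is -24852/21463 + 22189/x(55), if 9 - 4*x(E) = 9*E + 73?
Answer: -147604792/922909 ≈ -159.93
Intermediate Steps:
x(E) = -16 - 9*E/4 (x(E) = 9/4 - (9*E + 73)/4 = 9/4 - (73 + 9*E)/4 = 9/4 + (-73/4 - 9*E/4) = -16 - 9*E/4)
-24852/21463 + 22189/x(55) = -24852/21463 + 22189/(-16 - 9/4*55) = -24852*1/21463 + 22189/(-16 - 495/4) = -24852/21463 + 22189/(-559/4) = -24852/21463 + 22189*(-4/559) = -24852/21463 - 88756/559 = -147604792/922909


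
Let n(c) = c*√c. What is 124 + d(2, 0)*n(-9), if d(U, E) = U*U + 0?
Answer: 124 - 108*I ≈ 124.0 - 108.0*I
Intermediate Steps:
n(c) = c^(3/2)
d(U, E) = U² (d(U, E) = U² + 0 = U²)
124 + d(2, 0)*n(-9) = 124 + 2²*(-9)^(3/2) = 124 + 4*(-27*I) = 124 - 108*I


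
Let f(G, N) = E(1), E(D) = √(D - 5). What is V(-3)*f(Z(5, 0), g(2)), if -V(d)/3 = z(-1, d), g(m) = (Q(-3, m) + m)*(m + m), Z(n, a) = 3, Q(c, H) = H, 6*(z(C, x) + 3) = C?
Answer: 19*I ≈ 19.0*I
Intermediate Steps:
z(C, x) = -3 + C/6
g(m) = 4*m² (g(m) = (m + m)*(m + m) = (2*m)*(2*m) = 4*m²)
E(D) = √(-5 + D)
f(G, N) = 2*I (f(G, N) = √(-5 + 1) = √(-4) = 2*I)
V(d) = 19/2 (V(d) = -3*(-3 + (⅙)*(-1)) = -3*(-3 - ⅙) = -3*(-19/6) = 19/2)
V(-3)*f(Z(5, 0), g(2)) = 19*(2*I)/2 = 19*I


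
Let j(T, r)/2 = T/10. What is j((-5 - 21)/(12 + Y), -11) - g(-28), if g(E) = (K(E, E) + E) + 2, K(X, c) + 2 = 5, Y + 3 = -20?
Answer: 1291/55 ≈ 23.473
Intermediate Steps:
Y = -23 (Y = -3 - 20 = -23)
K(X, c) = 3 (K(X, c) = -2 + 5 = 3)
g(E) = 5 + E (g(E) = (3 + E) + 2 = 5 + E)
j(T, r) = T/5 (j(T, r) = 2*(T/10) = T/5)
j((-5 - 21)/(12 + Y), -11) - g(-28) = ((-5 - 21)/(12 - 23))/5 - (5 - 28) = (-26/(-11))/5 - 1*(-23) = (-26*(-1/11))/5 + 23 = (1/5)*(26/11) + 23 = 26/55 + 23 = 1291/55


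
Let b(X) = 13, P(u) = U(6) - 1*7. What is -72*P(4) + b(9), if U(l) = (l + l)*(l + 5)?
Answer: -8987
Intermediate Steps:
U(l) = 2*l*(5 + l) (U(l) = (2*l)*(5 + l) = 2*l*(5 + l))
P(u) = 125 (P(u) = 2*6*(5 + 6) - 1*7 = 2*6*11 - 7 = 132 - 7 = 125)
-72*P(4) + b(9) = -72*125 + 13 = -9000 + 13 = -8987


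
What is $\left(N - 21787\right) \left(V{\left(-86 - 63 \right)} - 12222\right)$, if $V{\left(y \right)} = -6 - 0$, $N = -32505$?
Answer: $663882576$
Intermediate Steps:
$V{\left(y \right)} = -6$ ($V{\left(y \right)} = -6 + 0 = -6$)
$\left(N - 21787\right) \left(V{\left(-86 - 63 \right)} - 12222\right) = \left(-32505 - 21787\right) \left(-6 - 12222\right) = \left(-54292\right) \left(-12228\right) = 663882576$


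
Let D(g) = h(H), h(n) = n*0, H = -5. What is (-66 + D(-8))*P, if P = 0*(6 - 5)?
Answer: 0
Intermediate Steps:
h(n) = 0
P = 0 (P = 0*1 = 0)
D(g) = 0
(-66 + D(-8))*P = (-66 + 0)*0 = -66*0 = 0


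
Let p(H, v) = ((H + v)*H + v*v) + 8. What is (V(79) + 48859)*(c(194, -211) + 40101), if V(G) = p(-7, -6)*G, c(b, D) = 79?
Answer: 2391674320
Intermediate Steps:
p(H, v) = 8 + v**2 + H*(H + v) (p(H, v) = (H*(H + v) + v**2) + 8 = (v**2 + H*(H + v)) + 8 = 8 + v**2 + H*(H + v))
V(G) = 135*G (V(G) = (8 + (-7)**2 + (-6)**2 - 7*(-6))*G = (8 + 49 + 36 + 42)*G = 135*G)
(V(79) + 48859)*(c(194, -211) + 40101) = (135*79 + 48859)*(79 + 40101) = (10665 + 48859)*40180 = 59524*40180 = 2391674320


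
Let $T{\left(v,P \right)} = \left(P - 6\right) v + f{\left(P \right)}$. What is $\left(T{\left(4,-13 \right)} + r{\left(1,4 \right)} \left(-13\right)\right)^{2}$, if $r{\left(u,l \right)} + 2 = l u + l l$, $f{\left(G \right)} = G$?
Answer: $104329$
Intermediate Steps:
$r{\left(u,l \right)} = -2 + l^{2} + l u$ ($r{\left(u,l \right)} = -2 + \left(l u + l l\right) = -2 + \left(l u + l^{2}\right) = -2 + \left(l^{2} + l u\right) = -2 + l^{2} + l u$)
$T{\left(v,P \right)} = P + v \left(-6 + P\right)$ ($T{\left(v,P \right)} = \left(P - 6\right) v + P = \left(-6 + P\right) v + P = v \left(-6 + P\right) + P = P + v \left(-6 + P\right)$)
$\left(T{\left(4,-13 \right)} + r{\left(1,4 \right)} \left(-13\right)\right)^{2} = \left(\left(-13 - 24 - 52\right) + \left(-2 + 4^{2} + 4 \cdot 1\right) \left(-13\right)\right)^{2} = \left(\left(-13 - 24 - 52\right) + \left(-2 + 16 + 4\right) \left(-13\right)\right)^{2} = \left(-89 + 18 \left(-13\right)\right)^{2} = \left(-89 - 234\right)^{2} = \left(-323\right)^{2} = 104329$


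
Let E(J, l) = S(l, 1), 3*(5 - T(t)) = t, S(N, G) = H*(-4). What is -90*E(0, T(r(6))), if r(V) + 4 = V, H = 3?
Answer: 1080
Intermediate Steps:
r(V) = -4 + V
S(N, G) = -12 (S(N, G) = 3*(-4) = -12)
T(t) = 5 - t/3
E(J, l) = -12
-90*E(0, T(r(6))) = -90*(-12) = 1080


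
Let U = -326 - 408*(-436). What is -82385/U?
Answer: -82385/177562 ≈ -0.46398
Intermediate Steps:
U = 177562 (U = -326 + 177888 = 177562)
-82385/U = -82385/177562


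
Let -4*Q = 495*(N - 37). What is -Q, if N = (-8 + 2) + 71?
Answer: 3465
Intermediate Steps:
N = 65 (N = -6 + 71 = 65)
Q = -3465 (Q = -495*(65 - 37)/4 = -495*28/4 = -1/4*13860 = -3465)
-Q = -1*(-3465) = 3465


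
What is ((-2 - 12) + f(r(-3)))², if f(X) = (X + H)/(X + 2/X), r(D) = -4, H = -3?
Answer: 12544/81 ≈ 154.86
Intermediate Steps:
f(X) = (-3 + X)/(X + 2/X) (f(X) = (X - 3)/(X + 2/X) = (-3 + X)/(X + 2/X))
((-2 - 12) + f(r(-3)))² = ((-2 - 12) - 4*(-3 - 4)/(2 + (-4)²))² = (-14 - 4*(-7)/(2 + 16))² = (-14 - 4*(-7)/18)² = (-14 - 4*1/18*(-7))² = (-14 + 14/9)² = (-112/9)² = 12544/81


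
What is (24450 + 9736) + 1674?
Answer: 35860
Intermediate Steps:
(24450 + 9736) + 1674 = 34186 + 1674 = 35860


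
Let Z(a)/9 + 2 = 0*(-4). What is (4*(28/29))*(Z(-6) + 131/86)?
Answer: -79352/1247 ≈ -63.634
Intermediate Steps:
Z(a) = -18 (Z(a) = -18 + 9*(0*(-4)) = -18 + 9*0 = -18 + 0 = -18)
(4*(28/29))*(Z(-6) + 131/86) = (4*(28/29))*(-18 + 131/86) = (112/29)*(-1417/86) = -79352/1247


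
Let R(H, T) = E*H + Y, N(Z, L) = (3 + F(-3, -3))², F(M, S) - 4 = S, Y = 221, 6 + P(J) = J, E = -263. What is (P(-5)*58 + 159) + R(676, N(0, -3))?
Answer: -178046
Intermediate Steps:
P(J) = -6 + J
F(M, S) = 4 + S
N(Z, L) = 16 (N(Z, L) = (3 + (4 - 3))² = (3 + 1)² = 4² = 16)
R(H, T) = 221 - 263*H (R(H, T) = -263*H + 221 = 221 - 263*H)
(P(-5)*58 + 159) + R(676, N(0, -3)) = ((-6 - 5)*58 + 159) + (221 - 263*676) = (-11*58 + 159) + (221 - 177788) = (-638 + 159) - 177567 = -479 - 177567 = -178046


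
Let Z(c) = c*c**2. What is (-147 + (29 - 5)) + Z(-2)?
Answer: -131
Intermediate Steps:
Z(c) = c**3
(-147 + (29 - 5)) + Z(-2) = (-147 + (29 - 5)) + (-2)**3 = (-147 + 24) - 8 = -123 - 8 = -131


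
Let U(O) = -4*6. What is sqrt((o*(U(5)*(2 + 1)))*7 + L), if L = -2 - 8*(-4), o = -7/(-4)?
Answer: 2*I*sqrt(213) ≈ 29.189*I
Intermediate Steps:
U(O) = -24
o = 7/4 (o = -7*(-1/4) = 7/4 ≈ 1.7500)
L = 30 (L = -2 + 32 = 30)
sqrt((o*(U(5)*(2 + 1)))*7 + L) = sqrt((7*(-24*(2 + 1))/4)*7 + 30) = sqrt((7*(-24*3)/4)*7 + 30) = sqrt(((7/4)*(-72))*7 + 30) = sqrt(-126*7 + 30) = sqrt(-882 + 30) = sqrt(-852) = 2*I*sqrt(213)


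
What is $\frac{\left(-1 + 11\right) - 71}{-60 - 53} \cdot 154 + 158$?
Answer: $\frac{27248}{113} \approx 241.13$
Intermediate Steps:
$\frac{\left(-1 + 11\right) - 71}{-60 - 53} \cdot 154 + 158 = \frac{10 - 71}{-113} \cdot 154 + 158 = \left(-61\right) \left(- \frac{1}{113}\right) 154 + 158 = \frac{61}{113} \cdot 154 + 158 = \frac{9394}{113} + 158 = \frac{27248}{113}$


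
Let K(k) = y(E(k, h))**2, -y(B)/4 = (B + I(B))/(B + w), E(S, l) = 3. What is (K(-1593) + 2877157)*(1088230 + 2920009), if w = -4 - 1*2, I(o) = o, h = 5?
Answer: 11532589423819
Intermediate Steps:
w = -6 (w = -4 - 2 = -6)
y(B) = -8*B/(-6 + B) (y(B) = -4*(B + B)/(B - 6) = -4*2*B/(-6 + B) = -8*B/(-6 + B))
K(k) = 64 (K(k) = (-8*3/(-6 + 3))**2 = (-8*3/(-3))**2 = (-8*3*(-1/3))**2 = 8**2 = 64)
(K(-1593) + 2877157)*(1088230 + 2920009) = (64 + 2877157)*(1088230 + 2920009) = 2877221*4008239 = 11532589423819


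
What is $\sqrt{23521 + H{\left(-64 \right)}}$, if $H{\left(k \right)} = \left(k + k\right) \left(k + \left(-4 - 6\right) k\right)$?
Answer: $i \sqrt{50207} \approx 224.07 i$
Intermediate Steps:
$H{\left(k \right)} = - 18 k^{2}$ ($H{\left(k \right)} = 2 k \left(k - 10 k\right) = 2 k \left(- 9 k\right) = - 18 k^{2}$)
$\sqrt{23521 + H{\left(-64 \right)}} = \sqrt{23521 - 18 \left(-64\right)^{2}} = \sqrt{23521 - 73728} = \sqrt{-50207} = i \sqrt{50207}$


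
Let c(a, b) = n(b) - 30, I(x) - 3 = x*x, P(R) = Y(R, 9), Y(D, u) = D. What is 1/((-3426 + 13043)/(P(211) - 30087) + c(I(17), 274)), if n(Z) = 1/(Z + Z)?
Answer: -1023253/31025105 ≈ -0.032981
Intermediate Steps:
P(R) = R
n(Z) = 1/(2*Z)
I(x) = 3 + x² (I(x) = 3 + x*x = 3 + x²)
c(a, b) = -30 + 1/(2*b) (c(a, b) = 1/(2*b) - 30 = -30 + 1/(2*b))
1/((-3426 + 13043)/(P(211) - 30087) + c(I(17), 274)) = 1/((-3426 + 13043)/(211 - 30087) + (-30 + (½)/274)) = 1/(9617/(-29876) + (-30 + (½)*(1/274))) = 1/(9617*(-1/29876) + (-30 + 1/548)) = 1/(-9617/29876 - 16439/548) = 1/(-31025105/1023253) = -1023253/31025105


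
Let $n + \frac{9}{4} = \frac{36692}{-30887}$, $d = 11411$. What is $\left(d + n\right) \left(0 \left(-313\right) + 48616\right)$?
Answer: $\frac{17129622471458}{30887} \approx 5.5459 \cdot 10^{8}$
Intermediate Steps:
$n = - \frac{424751}{123548}$ ($n = - \frac{9}{4} + \frac{36692}{-30887} = - \frac{9}{4} + 36692 \left(- \frac{1}{30887}\right) = - \frac{9}{4} - \frac{36692}{30887} = - \frac{424751}{123548} \approx -3.4379$)
$\left(d + n\right) \left(0 \left(-313\right) + 48616\right) = \left(11411 - \frac{424751}{123548}\right) \left(0 \left(-313\right) + 48616\right) = \frac{1409381477 \left(0 + 48616\right)}{123548} = \frac{1409381477}{123548} \cdot 48616 = \frac{17129622471458}{30887}$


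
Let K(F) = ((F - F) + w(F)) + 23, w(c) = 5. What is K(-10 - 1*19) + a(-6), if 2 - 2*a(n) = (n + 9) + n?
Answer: 61/2 ≈ 30.500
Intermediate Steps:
K(F) = 28 (K(F) = ((F - F) + 5) + 23 = (0 + 5) + 23 = 5 + 23 = 28)
a(n) = -7/2 - n (a(n) = 1 - ((n + 9) + n)/2 = 1 - ((9 + n) + n)/2 = 1 - (9 + 2*n)/2 = 1 + (-9/2 - n) = -7/2 - n)
K(-10 - 1*19) + a(-6) = 28 + (-7/2 - 1*(-6)) = 28 + (-7/2 + 6) = 28 + 5/2 = 61/2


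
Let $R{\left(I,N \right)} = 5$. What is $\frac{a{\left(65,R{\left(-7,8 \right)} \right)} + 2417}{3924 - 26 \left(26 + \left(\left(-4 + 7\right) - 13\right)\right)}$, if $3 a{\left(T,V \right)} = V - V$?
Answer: $\frac{2417}{3508} \approx 0.689$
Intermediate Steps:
$a{\left(T,V \right)} = 0$ ($a{\left(T,V \right)} = \frac{V - V}{3} = \frac{1}{3} \cdot 0 = 0$)
$\frac{a{\left(65,R{\left(-7,8 \right)} \right)} + 2417}{3924 - 26 \left(26 + \left(\left(-4 + 7\right) - 13\right)\right)} = \frac{0 + 2417}{3924 - 26 \left(26 + \left(\left(-4 + 7\right) - 13\right)\right)} = \frac{2417}{3924 - 26 \left(26 + \left(3 - 13\right)\right)} = \frac{2417}{3924 - 26 \left(26 - 10\right)} = \frac{2417}{3924 - 416} = \frac{2417}{3508}$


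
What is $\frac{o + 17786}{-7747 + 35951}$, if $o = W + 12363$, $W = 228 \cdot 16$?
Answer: $\frac{33797}{28204} \approx 1.1983$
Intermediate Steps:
$W = 3648$
$o = 16011$ ($o = 3648 + 12363 = 16011$)
$\frac{o + 17786}{-7747 + 35951} = \frac{16011 + 17786}{-7747 + 35951} = \frac{33797}{28204}$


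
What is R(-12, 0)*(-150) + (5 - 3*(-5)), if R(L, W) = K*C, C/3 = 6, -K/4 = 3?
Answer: 32420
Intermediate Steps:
K = -12 (K = -4*3 = -12)
C = 18 (C = 3*6 = 18)
R(L, W) = -216 (R(L, W) = -12*18 = -216)
R(-12, 0)*(-150) + (5 - 3*(-5)) = -216*(-150) + (5 - 3*(-5)) = 32400 + (5 + 15) = 32400 + 20 = 32420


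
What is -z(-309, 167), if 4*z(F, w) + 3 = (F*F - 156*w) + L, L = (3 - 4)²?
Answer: -69427/4 ≈ -17357.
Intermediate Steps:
L = 1 (L = (-1)² = 1)
z(F, w) = -½ - 39*w + F²/4 (z(F, w) = -¾ + ((F*F - 156*w) + 1)/4 = -¾ + ((F² - 156*w) + 1)/4 = -¾ + (1 + F² - 156*w)/4 = -¾ + (¼ - 39*w + F²/4) = -½ - 39*w + F²/4)
-z(-309, 167) = -(-½ - 39*167 + (¼)*(-309)²) = -(-½ - 6513 + (¼)*95481) = -(-½ - 6513 + 95481/4) = -1*69427/4 = -69427/4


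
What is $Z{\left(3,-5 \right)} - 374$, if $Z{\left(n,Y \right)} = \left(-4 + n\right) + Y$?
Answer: $-380$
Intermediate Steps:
$Z{\left(n,Y \right)} = -4 + Y + n$
$Z{\left(3,-5 \right)} - 374 = \left(-4 - 5 + 3\right) - 374 = -6 - 374 = -380$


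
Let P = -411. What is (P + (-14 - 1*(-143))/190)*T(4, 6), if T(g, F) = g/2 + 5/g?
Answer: -1013493/760 ≈ -1333.5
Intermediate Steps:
T(g, F) = g/2 + 5/g (T(g, F) = g*(½) + 5/g = g/2 + 5/g)
(P + (-14 - 1*(-143))/190)*T(4, 6) = (-411 + (-14 - 1*(-143))/190)*((½)*4 + 5/4) = (-411 + (-14 + 143)*(1/190))*(2 + 5*(¼)) = (-411 + 129*(1/190))*(2 + 5/4) = (-411 + 129/190)*(13/4) = -77961/190*13/4 = -1013493/760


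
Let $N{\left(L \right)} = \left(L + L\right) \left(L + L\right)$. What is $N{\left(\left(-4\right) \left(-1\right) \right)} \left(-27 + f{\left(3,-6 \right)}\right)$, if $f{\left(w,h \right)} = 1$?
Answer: $-1664$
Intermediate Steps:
$N{\left(L \right)} = 4 L^{2}$ ($N{\left(L \right)} = 2 L 2 L = 4 L^{2}$)
$N{\left(\left(-4\right) \left(-1\right) \right)} \left(-27 + f{\left(3,-6 \right)}\right) = 4 \left(\left(-4\right) \left(-1\right)\right)^{2} \left(-27 + 1\right) = 4 \cdot 4^{2} \left(-26\right) = 4 \cdot 16 \left(-26\right) = 64 \left(-26\right) = -1664$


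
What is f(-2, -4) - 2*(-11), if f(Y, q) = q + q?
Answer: 14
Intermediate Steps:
f(Y, q) = 2*q
f(-2, -4) - 2*(-11) = 2*(-4) - 2*(-11) = -8 + 22 = 14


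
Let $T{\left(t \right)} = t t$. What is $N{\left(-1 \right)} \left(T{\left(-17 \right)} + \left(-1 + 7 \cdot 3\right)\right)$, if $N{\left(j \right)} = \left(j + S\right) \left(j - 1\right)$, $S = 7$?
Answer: $-3708$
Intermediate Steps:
$T{\left(t \right)} = t^{2}$
$N{\left(j \right)} = \left(-1 + j\right) \left(7 + j\right)$ ($N{\left(j \right)} = \left(j + 7\right) \left(j - 1\right) = \left(7 + j\right) \left(-1 + j\right) = \left(-1 + j\right) \left(7 + j\right)$)
$N{\left(-1 \right)} \left(T{\left(-17 \right)} + \left(-1 + 7 \cdot 3\right)\right) = \left(-7 + \left(-1\right)^{2} + 6 \left(-1\right)\right) \left(\left(-17\right)^{2} + \left(-1 + 7 \cdot 3\right)\right) = \left(-7 + 1 - 6\right) \left(289 + \left(-1 + 21\right)\right) = - 12 \left(289 + 20\right) = \left(-12\right) 309 = -3708$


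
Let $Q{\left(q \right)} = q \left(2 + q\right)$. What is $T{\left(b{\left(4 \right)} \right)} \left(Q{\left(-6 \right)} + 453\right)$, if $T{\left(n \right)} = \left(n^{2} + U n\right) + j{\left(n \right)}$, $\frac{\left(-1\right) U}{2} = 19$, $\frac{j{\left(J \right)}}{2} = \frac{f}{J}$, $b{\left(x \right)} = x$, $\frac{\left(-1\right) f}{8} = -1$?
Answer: $-62964$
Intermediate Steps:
$f = 8$ ($f = \left(-8\right) \left(-1\right) = 8$)
$j{\left(J \right)} = \frac{16}{J}$ ($j{\left(J \right)} = 2 \frac{8}{J} = \frac{16}{J}$)
$U = -38$ ($U = \left(-2\right) 19 = -38$)
$T{\left(n \right)} = n^{2} - 38 n + \frac{16}{n}$ ($T{\left(n \right)} = \left(n^{2} - 38 n\right) + \frac{16}{n} = n^{2} - 38 n + \frac{16}{n}$)
$T{\left(b{\left(4 \right)} \right)} \left(Q{\left(-6 \right)} + 453\right) = \frac{16 + 4^{2} \left(-38 + 4\right)}{4} \left(- 6 \left(2 - 6\right) + 453\right) = \frac{16 + 16 \left(-34\right)}{4} \left(\left(-6\right) \left(-4\right) + 453\right) = \frac{16 - 544}{4} \left(24 + 453\right) = \frac{1}{4} \left(-528\right) 477 = \left(-132\right) 477 = -62964$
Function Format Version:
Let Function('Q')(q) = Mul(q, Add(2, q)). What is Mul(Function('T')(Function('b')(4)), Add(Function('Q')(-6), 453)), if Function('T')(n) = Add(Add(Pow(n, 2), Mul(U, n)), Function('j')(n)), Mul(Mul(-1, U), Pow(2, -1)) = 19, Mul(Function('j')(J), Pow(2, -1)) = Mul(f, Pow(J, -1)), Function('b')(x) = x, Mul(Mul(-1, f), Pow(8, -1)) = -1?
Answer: -62964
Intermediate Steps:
f = 8 (f = Mul(-8, -1) = 8)
Function('j')(J) = Mul(16, Pow(J, -1)) (Function('j')(J) = Mul(2, Mul(8, Pow(J, -1))) = Mul(16, Pow(J, -1)))
U = -38 (U = Mul(-2, 19) = -38)
Function('T')(n) = Add(Pow(n, 2), Mul(-38, n), Mul(16, Pow(n, -1))) (Function('T')(n) = Add(Add(Pow(n, 2), Mul(-38, n)), Mul(16, Pow(n, -1))) = Add(Pow(n, 2), Mul(-38, n), Mul(16, Pow(n, -1))))
Mul(Function('T')(Function('b')(4)), Add(Function('Q')(-6), 453)) = Mul(Mul(Pow(4, -1), Add(16, Mul(Pow(4, 2), Add(-38, 4)))), Add(Mul(-6, Add(2, -6)), 453)) = Mul(Mul(Rational(1, 4), Add(16, Mul(16, -34))), Add(Mul(-6, -4), 453)) = Mul(Mul(Rational(1, 4), Add(16, -544)), Add(24, 453)) = Mul(Mul(Rational(1, 4), -528), 477) = Mul(-132, 477) = -62964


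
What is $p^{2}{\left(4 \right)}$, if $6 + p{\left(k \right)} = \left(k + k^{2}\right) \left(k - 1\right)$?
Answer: $2916$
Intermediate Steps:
$p{\left(k \right)} = -6 + \left(-1 + k\right) \left(k + k^{2}\right)$ ($p{\left(k \right)} = -6 + \left(k + k^{2}\right) \left(k - 1\right) = -6 + \left(k + k^{2}\right) \left(-1 + k\right) = -6 + \left(-1 + k\right) \left(k + k^{2}\right)$)
$p^{2}{\left(4 \right)} = \left(-6 + 4^{3} - 4\right)^{2} = \left(-6 + 64 - 4\right)^{2} = 54^{2} = 2916$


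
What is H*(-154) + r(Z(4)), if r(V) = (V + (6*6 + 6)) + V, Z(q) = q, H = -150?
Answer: 23150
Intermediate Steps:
r(V) = 42 + 2*V (r(V) = (V + (36 + 6)) + V = (V + 42) + V = (42 + V) + V = 42 + 2*V)
H*(-154) + r(Z(4)) = -150*(-154) + (42 + 2*4) = 23100 + (42 + 8) = 23100 + 50 = 23150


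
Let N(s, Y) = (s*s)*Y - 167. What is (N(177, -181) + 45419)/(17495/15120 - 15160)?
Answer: 17010898128/45840341 ≈ 371.09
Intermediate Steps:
N(s, Y) = -167 + Y*s² (N(s, Y) = s²*Y - 167 = Y*s² - 167 = -167 + Y*s²)
(N(177, -181) + 45419)/(17495/15120 - 15160) = ((-167 - 181*177²) + 45419)/(17495/15120 - 15160) = ((-167 - 181*31329) + 45419)/(17495*(1/15120) - 15160) = ((-167 - 5670549) + 45419)/(3499/3024 - 15160) = (-5670716 + 45419)/(-45840341/3024) = -5625297*(-3024/45840341) = 17010898128/45840341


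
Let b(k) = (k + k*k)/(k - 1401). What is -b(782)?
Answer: 612306/619 ≈ 989.19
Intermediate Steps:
b(k) = (k + k²)/(-1401 + k)
-b(782) = -782*(1 + 782)/(-1401 + 782) = -782*783/(-619) = -782*(-1)*783/619 = -1*(-612306/619) = 612306/619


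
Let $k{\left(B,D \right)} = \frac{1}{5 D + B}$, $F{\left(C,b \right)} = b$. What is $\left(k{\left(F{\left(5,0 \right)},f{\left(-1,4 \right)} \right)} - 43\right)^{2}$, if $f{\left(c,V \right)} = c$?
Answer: $\frac{46656}{25} \approx 1866.2$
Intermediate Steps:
$k{\left(B,D \right)} = \frac{1}{B + 5 D}$
$\left(k{\left(F{\left(5,0 \right)},f{\left(-1,4 \right)} \right)} - 43\right)^{2} = \left(\frac{1}{0 + 5 \left(-1\right)} - 43\right)^{2} = \left(\frac{1}{0 - 5} - 43\right)^{2} = \left(\frac{1}{-5} - 43\right)^{2} = \left(- \frac{1}{5} - 43\right)^{2} = \left(- \frac{216}{5}\right)^{2} = \frac{46656}{25}$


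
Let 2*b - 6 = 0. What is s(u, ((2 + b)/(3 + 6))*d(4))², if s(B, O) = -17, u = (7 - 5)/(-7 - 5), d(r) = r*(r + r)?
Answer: 289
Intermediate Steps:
b = 3 (b = 3 + (½)*0 = 3 + 0 = 3)
d(r) = 2*r² (d(r) = r*(2*r) = 2*r²)
u = -⅙ (u = 2/(-12) = 2*(-1/12) = -⅙ ≈ -0.16667)
s(u, ((2 + b)/(3 + 6))*d(4))² = (-17)² = 289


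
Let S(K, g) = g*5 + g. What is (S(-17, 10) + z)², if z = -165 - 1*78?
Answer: 33489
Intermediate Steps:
z = -243 (z = -165 - 78 = -243)
S(K, g) = 6*g (S(K, g) = 5*g + g = 6*g)
(S(-17, 10) + z)² = (6*10 - 243)² = (60 - 243)² = (-183)² = 33489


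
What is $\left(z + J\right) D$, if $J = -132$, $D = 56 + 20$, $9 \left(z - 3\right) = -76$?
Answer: $- \frac{94012}{9} \approx -10446.0$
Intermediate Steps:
$z = - \frac{49}{9}$ ($z = 3 + \frac{1}{9} \left(-76\right) = 3 - \frac{76}{9} = - \frac{49}{9} \approx -5.4444$)
$D = 76$
$\left(z + J\right) D = \left(- \frac{49}{9} - 132\right) 76 = \left(- \frac{1237}{9}\right) 76 = - \frac{94012}{9}$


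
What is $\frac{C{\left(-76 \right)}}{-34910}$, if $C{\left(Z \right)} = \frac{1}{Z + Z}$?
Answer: $\frac{1}{5306320} \approx 1.8845 \cdot 10^{-7}$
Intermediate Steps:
$C{\left(Z \right)} = \frac{1}{2 Z}$
$\frac{C{\left(-76 \right)}}{-34910} = \frac{\frac{1}{2} \frac{1}{-76}}{-34910} = \frac{1}{2} \left(- \frac{1}{76}\right) \left(- \frac{1}{34910}\right) = \left(- \frac{1}{152}\right) \left(- \frac{1}{34910}\right) = \frac{1}{5306320}$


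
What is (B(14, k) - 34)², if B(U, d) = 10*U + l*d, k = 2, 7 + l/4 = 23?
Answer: 54756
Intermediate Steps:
l = 64 (l = -28 + 4*23 = -28 + 92 = 64)
B(U, d) = 10*U + 64*d
(B(14, k) - 34)² = ((10*14 + 64*2) - 34)² = ((140 + 128) - 34)² = (268 - 34)² = 234² = 54756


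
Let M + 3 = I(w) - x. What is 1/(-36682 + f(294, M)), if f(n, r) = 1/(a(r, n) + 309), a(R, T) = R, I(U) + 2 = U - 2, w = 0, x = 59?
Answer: -243/8913725 ≈ -2.7261e-5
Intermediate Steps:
I(U) = -4 + U (I(U) = -2 + (U - 2) = -2 + (-2 + U) = -4 + U)
M = -66 (M = -3 + ((-4 + 0) - 1*59) = -3 + (-4 - 59) = -3 - 63 = -66)
f(n, r) = 1/(309 + r) (f(n, r) = 1/(r + 309) = 1/(309 + r))
1/(-36682 + f(294, M)) = 1/(-36682 + 1/(309 - 66)) = 1/(-36682 + 1/243) = 1/(-8913725/243) = -243/8913725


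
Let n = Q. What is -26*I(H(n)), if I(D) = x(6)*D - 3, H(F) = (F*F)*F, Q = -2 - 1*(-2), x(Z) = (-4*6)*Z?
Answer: 78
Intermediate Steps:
x(Z) = -24*Z
Q = 0 (Q = -2 + 2 = 0)
n = 0
H(F) = F**3 (H(F) = F**2*F = F**3)
I(D) = -3 - 144*D (I(D) = (-24*6)*D - 3 = -144*D - 3 = -3 - 144*D)
-26*I(H(n)) = -26*(-3 - 144*0**3) = -26*(-3 - 144*0) = -26*(-3 + 0) = -26*(-3) = 78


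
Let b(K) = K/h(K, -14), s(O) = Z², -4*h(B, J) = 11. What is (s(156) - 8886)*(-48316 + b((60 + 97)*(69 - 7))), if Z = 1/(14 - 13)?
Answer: 5068110620/11 ≈ 4.6074e+8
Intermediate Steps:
Z = 1 (Z = 1/1 = 1)
h(B, J) = -11/4 (h(B, J) = -¼*11 = -11/4)
s(O) = 1 (s(O) = 1² = 1)
b(K) = -4*K/11 (b(K) = K/(-11/4) = K*(-4/11) = -4*K/11)
(s(156) - 8886)*(-48316 + b((60 + 97)*(69 - 7))) = (1 - 8886)*(-48316 - 4*(60 + 97)*(69 - 7)/11) = -8885*(-48316 - 628*62/11) = -8885*(-48316 - 4/11*9734) = -8885*(-48316 - 38936/11) = -8885*(-570412/11) = 5068110620/11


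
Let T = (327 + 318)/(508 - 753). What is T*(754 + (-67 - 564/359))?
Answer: -31742901/17591 ≈ -1804.5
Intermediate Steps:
T = -129/49 (T = 645/(-245) = 645*(-1/245) = -129/49 ≈ -2.6327)
T*(754 + (-67 - 564/359)) = -129*(754 + (-67 - 564/359))/49 = -129*(754 - 24617/359)/49 = -129/49*246069/359 = -31742901/17591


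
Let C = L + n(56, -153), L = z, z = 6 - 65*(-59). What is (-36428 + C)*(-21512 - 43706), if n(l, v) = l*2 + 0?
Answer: 2117954550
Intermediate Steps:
n(l, v) = 2*l (n(l, v) = 2*l + 0 = 2*l)
z = 3841 (z = 6 + 3835 = 3841)
L = 3841
C = 3953 (C = 3841 + 2*56 = 3841 + 112 = 3953)
(-36428 + C)*(-21512 - 43706) = (-36428 + 3953)*(-21512 - 43706) = -32475*(-65218) = 2117954550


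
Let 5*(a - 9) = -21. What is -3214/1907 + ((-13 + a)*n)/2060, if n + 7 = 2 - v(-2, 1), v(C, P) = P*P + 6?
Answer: -8041489/4910525 ≈ -1.6376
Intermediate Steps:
a = 24/5 (a = 9 + (⅕)*(-21) = 9 - 21/5 = 24/5 ≈ 4.8000)
v(C, P) = 6 + P² (v(C, P) = P² + 6 = 6 + P²)
n = -12 (n = -7 + (2 - (6 + 1²)) = -7 + (2 - (6 + 1)) = -7 + (2 - 1*7) = -7 + (2 - 7) = -7 - 5 = -12)
-3214/1907 + ((-13 + a)*n)/2060 = -3214/1907 + ((-13 + 24/5)*(-12))/2060 = -3214*1/1907 - 41/5*(-12)*(1/2060) = -3214/1907 + (492/5)*(1/2060) = -3214/1907 + 123/2575 = -8041489/4910525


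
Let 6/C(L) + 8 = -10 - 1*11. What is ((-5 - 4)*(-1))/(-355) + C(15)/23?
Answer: -8133/236785 ≈ -0.034348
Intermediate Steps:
C(L) = -6/29 (C(L) = 6/(-8 + (-10 - 1*11)) = 6/(-8 + (-10 - 11)) = 6/(-8 - 21) = 6/(-29) = 6*(-1/29) = -6/29)
((-5 - 4)*(-1))/(-355) + C(15)/23 = ((-5 - 4)*(-1))/(-355) - 6/29/23 = -9*(-1)*(-1/355) - 6/29*1/23 = 9*(-1/355) - 6/667 = -9/355 - 6/667 = -8133/236785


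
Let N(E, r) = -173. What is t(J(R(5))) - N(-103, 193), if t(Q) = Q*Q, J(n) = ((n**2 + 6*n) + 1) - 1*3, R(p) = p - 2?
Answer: 798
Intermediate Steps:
R(p) = -2 + p
J(n) = -2 + n**2 + 6*n (J(n) = (1 + n**2 + 6*n) - 3 = -2 + n**2 + 6*n)
t(Q) = Q**2
t(J(R(5))) - N(-103, 193) = (-2 + (-2 + 5)**2 + 6*(-2 + 5))**2 - 1*(-173) = (-2 + 3**2 + 6*3)**2 + 173 = (-2 + 9 + 18)**2 + 173 = 25**2 + 173 = 625 + 173 = 798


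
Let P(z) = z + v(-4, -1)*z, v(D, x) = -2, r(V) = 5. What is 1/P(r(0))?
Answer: -1/5 ≈ -0.20000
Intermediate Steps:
P(z) = -z (P(z) = z - 2*z = -z)
1/P(r(0)) = 1/(-1*5) = 1/(-5) = -1/5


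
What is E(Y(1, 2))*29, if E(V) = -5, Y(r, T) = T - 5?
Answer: -145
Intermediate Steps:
Y(r, T) = -5 + T
E(Y(1, 2))*29 = -5*29 = -145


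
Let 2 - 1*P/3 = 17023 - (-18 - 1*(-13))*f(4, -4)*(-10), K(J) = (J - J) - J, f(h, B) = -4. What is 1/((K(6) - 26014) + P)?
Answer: -1/77683 ≈ -1.2873e-5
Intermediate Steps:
K(J) = -J (K(J) = 0 - J = -J)
P = -51663 (P = 6 - 3*(17023 - (-18 - 1*(-13))*(-4)*(-10)) = 6 - 3*(17023 - (-18 + 13)*(-4)*(-10)) = 6 - 3*(17023 - (-5*(-4))*(-10)) = 6 - 3*(17023 - 20*(-10)) = 6 - 3*(17023 - 1*(-200)) = 6 - 3*(17023 + 200) = 6 - 3*17223 = 6 - 51669 = -51663)
1/((K(6) - 26014) + P) = 1/((-1*6 - 26014) - 51663) = 1/((-6 - 26014) - 51663) = 1/(-26020 - 51663) = 1/(-77683) = -1/77683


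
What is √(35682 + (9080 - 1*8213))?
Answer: 3*√4061 ≈ 191.18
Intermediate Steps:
√(35682 + (9080 - 1*8213)) = √(35682 + (9080 - 8213)) = √(35682 + 867) = √36549 = 3*√4061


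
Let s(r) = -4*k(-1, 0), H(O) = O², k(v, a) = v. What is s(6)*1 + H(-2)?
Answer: 8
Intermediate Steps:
s(r) = 4 (s(r) = -4*(-1) = 4)
s(6)*1 + H(-2) = 4*1 + (-2)² = 4 + 4 = 8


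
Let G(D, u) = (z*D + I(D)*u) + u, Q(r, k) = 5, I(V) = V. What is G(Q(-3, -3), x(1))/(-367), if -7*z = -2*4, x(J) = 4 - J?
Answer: -166/2569 ≈ -0.064617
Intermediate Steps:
z = 8/7 (z = -(-2)*4/7 = -1/7*(-8) = 8/7 ≈ 1.1429)
G(D, u) = u + 8*D/7 + D*u (G(D, u) = (8*D/7 + D*u) + u = u + 8*D/7 + D*u)
G(Q(-3, -3), x(1))/(-367) = ((4 - 1*1) + (8/7)*5 + 5*(4 - 1*1))/(-367) = ((4 - 1) + 40/7 + 5*(4 - 1))*(-1/367) = (3 + 40/7 + 5*3)*(-1/367) = (3 + 40/7 + 15)*(-1/367) = (166/7)*(-1/367) = -166/2569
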